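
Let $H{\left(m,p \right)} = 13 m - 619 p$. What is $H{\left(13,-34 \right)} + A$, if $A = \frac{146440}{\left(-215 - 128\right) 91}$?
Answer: $\frac{94576765}{4459} \approx 21210.0$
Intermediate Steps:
$H{\left(m,p \right)} = - 619 p + 13 m$
$A = - \frac{20920}{4459}$ ($A = \frac{146440}{\left(-343\right) 91} = \frac{146440}{-31213} = 146440 \left(- \frac{1}{31213}\right) = - \frac{20920}{4459} \approx -4.6916$)
$H{\left(13,-34 \right)} + A = \left(\left(-619\right) \left(-34\right) + 13 \cdot 13\right) - \frac{20920}{4459} = \left(21046 + 169\right) - \frac{20920}{4459} = 21215 - \frac{20920}{4459} = \frac{94576765}{4459}$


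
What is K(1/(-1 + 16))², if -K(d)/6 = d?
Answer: 4/25 ≈ 0.16000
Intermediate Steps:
K(d) = -6*d
K(1/(-1 + 16))² = (-6/(-1 + 16))² = (-6/15)² = (-6*1/15)² = (-⅖)² = 4/25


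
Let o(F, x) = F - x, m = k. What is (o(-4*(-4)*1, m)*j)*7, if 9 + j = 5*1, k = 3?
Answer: -364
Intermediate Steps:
m = 3
j = -4 (j = -9 + 5*1 = -9 + 5 = -4)
(o(-4*(-4)*1, m)*j)*7 = ((-4*(-4)*1 - 1*3)*(-4))*7 = ((16*1 - 3)*(-4))*7 = ((16 - 3)*(-4))*7 = (13*(-4))*7 = -52*7 = -364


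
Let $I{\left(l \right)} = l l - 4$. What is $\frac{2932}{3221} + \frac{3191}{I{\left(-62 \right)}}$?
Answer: $\frac{21537091}{12368640} \approx 1.7413$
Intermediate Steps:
$I{\left(l \right)} = -4 + l^{2}$ ($I{\left(l \right)} = l^{2} - 4 = -4 + l^{2}$)
$\frac{2932}{3221} + \frac{3191}{I{\left(-62 \right)}} = \frac{2932}{3221} + \frac{3191}{-4 + \left(-62\right)^{2}} = 2932 \cdot \frac{1}{3221} + \frac{3191}{-4 + 3844} = \frac{2932}{3221} + \frac{3191}{3840} = \frac{21537091}{12368640}$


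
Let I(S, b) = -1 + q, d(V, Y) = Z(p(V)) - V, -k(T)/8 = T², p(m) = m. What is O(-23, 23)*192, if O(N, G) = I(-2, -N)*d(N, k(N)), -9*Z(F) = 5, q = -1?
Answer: -25856/3 ≈ -8618.7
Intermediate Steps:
k(T) = -8*T²
Z(F) = -5/9 (Z(F) = -⅑*5 = -5/9)
d(V, Y) = -5/9 - V
I(S, b) = -2 (I(S, b) = -1 - 1 = -2)
O(N, G) = 10/9 + 2*N (O(N, G) = -2*(-5/9 - N) = 10/9 + 2*N)
O(-23, 23)*192 = (10/9 + 2*(-23))*192 = (10/9 - 46)*192 = -404/9*192 = -25856/3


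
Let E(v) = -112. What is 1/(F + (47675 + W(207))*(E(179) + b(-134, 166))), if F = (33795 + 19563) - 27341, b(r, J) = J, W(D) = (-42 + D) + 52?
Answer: 1/2612185 ≈ 3.8282e-7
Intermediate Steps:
W(D) = 10 + D
F = 26017 (F = 53358 - 27341 = 26017)
1/(F + (47675 + W(207))*(E(179) + b(-134, 166))) = 1/(26017 + (47675 + (10 + 207))*(-112 + 166)) = 1/(26017 + (47675 + 217)*54) = 1/(26017 + 47892*54) = 1/(26017 + 2586168) = 1/2612185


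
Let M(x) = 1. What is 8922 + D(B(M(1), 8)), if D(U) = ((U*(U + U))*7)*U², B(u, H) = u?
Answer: 8936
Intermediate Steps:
D(U) = 14*U⁴ (D(U) = ((U*(2*U))*7)*U² = ((2*U²)*7)*U² = (14*U²)*U² = 14*U⁴)
8922 + D(B(M(1), 8)) = 8922 + 14*1⁴ = 8922 + 14*1 = 8922 + 14 = 8936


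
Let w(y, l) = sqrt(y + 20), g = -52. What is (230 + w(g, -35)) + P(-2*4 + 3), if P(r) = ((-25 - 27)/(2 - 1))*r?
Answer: 490 + 4*I*sqrt(2) ≈ 490.0 + 5.6569*I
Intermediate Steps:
w(y, l) = sqrt(20 + y)
P(r) = -52*r (P(r) = (-52/1)*r = (-52*1)*r = -52*r)
(230 + w(g, -35)) + P(-2*4 + 3) = (230 + sqrt(20 - 52)) - 52*(-2*4 + 3) = (230 + sqrt(-32)) - 52*(-8 + 3) = (230 + 4*I*sqrt(2)) - 52*(-5) = (230 + 4*I*sqrt(2)) + 260 = 490 + 4*I*sqrt(2)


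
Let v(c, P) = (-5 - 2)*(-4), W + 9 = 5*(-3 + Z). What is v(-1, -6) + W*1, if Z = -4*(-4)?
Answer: 84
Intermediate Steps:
Z = 16
W = 56 (W = -9 + 5*(-3 + 16) = -9 + 5*13 = -9 + 65 = 56)
v(c, P) = 28 (v(c, P) = -7*(-4) = 28)
v(-1, -6) + W*1 = 28 + 56*1 = 28 + 56 = 84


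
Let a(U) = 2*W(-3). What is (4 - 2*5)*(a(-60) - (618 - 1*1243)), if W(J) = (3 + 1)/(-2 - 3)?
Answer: -18702/5 ≈ -3740.4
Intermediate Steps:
W(J) = -⅘ (W(J) = 4/(-5) = 4*(-⅕) = -⅘)
a(U) = -8/5 (a(U) = 2*(-⅘) = -8/5)
(4 - 2*5)*(a(-60) - (618 - 1*1243)) = (4 - 2*5)*(-8/5 - (618 - 1*1243)) = (4 - 10)*(-8/5 - (618 - 1243)) = -6*(-8/5 - 1*(-625)) = -6*(-8/5 + 625) = -6*3117/5 = -18702/5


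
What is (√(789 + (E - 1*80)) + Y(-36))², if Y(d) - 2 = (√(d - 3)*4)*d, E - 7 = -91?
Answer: -807975 - 7776*I*√39 ≈ -8.0798e+5 - 48561.0*I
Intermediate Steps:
E = -84 (E = 7 - 91 = -84)
Y(d) = 2 + 4*d*√(-3 + d) (Y(d) = 2 + (√(d - 3)*4)*d = 2 + (√(-3 + d)*4)*d = 2 + (4*√(-3 + d))*d = 2 + 4*d*√(-3 + d))
(√(789 + (E - 1*80)) + Y(-36))² = (√(789 + (-84 - 1*80)) + (2 + 4*(-36)*√(-3 - 36)))² = (√(789 + (-84 - 80)) + (2 + 4*(-36)*√(-39)))² = (√(789 - 164) + (2 + 4*(-36)*(I*√39)))² = (√625 + (2 - 144*I*√39))² = (25 + (2 - 144*I*√39))² = (27 - 144*I*√39)²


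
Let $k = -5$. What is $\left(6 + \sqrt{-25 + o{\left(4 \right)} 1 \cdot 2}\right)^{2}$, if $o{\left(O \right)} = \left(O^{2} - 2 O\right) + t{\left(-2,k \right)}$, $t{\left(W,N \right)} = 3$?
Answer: $\left(6 + i \sqrt{3}\right)^{2} \approx 33.0 + 20.785 i$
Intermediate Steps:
$o{\left(O \right)} = 3 + O^{2} - 2 O$ ($o{\left(O \right)} = \left(O^{2} - 2 O\right) + 3 = 3 + O^{2} - 2 O$)
$\left(6 + \sqrt{-25 + o{\left(4 \right)} 1 \cdot 2}\right)^{2} = \left(6 + \sqrt{-25 + \left(3 + 4^{2} - 8\right) 1 \cdot 2}\right)^{2} = \left(6 + \sqrt{-25 + \left(3 + 16 - 8\right) 2}\right)^{2} = \left(6 + \sqrt{-25 + 11 \cdot 2}\right)^{2} = \left(6 + \sqrt{-25 + 22}\right)^{2} = \left(6 + \sqrt{-3}\right)^{2} = \left(6 + i \sqrt{3}\right)^{2}$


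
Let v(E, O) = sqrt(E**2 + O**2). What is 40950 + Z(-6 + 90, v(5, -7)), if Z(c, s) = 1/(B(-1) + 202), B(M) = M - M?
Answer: 8271901/202 ≈ 40950.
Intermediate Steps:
B(M) = 0
Z(c, s) = 1/202 (Z(c, s) = 1/(0 + 202) = 1/202)
40950 + Z(-6 + 90, v(5, -7)) = 40950 + 1/202 = 8271901/202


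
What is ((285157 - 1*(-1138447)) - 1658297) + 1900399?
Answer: 1665706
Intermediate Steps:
((285157 - 1*(-1138447)) - 1658297) + 1900399 = ((285157 + 1138447) - 1658297) + 1900399 = (1423604 - 1658297) + 1900399 = -234693 + 1900399 = 1665706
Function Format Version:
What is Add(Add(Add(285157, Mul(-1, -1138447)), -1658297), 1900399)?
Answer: 1665706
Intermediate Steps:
Add(Add(Add(285157, Mul(-1, -1138447)), -1658297), 1900399) = Add(Add(Add(285157, 1138447), -1658297), 1900399) = Add(Add(1423604, -1658297), 1900399) = Add(-234693, 1900399) = 1665706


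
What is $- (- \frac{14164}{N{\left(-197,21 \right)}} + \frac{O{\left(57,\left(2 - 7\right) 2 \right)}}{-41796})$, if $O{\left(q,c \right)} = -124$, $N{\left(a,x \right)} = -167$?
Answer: $- \frac{148004813}{1744983} \approx -84.817$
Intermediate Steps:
$- (- \frac{14164}{N{\left(-197,21 \right)}} + \frac{O{\left(57,\left(2 - 7\right) 2 \right)}}{-41796}) = - (- \frac{14164}{-167} - \frac{124}{-41796}) = - (\left(-14164\right) \left(- \frac{1}{167}\right) - - \frac{31}{10449}) = - (\frac{14164}{167} + \frac{31}{10449}) = \left(-1\right) \frac{148004813}{1744983} = - \frac{148004813}{1744983}$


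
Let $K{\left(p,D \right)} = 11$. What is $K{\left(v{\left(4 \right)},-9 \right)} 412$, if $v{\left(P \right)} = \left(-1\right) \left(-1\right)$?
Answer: $4532$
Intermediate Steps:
$v{\left(P \right)} = 1$
$K{\left(v{\left(4 \right)},-9 \right)} 412 = 11 \cdot 412 = 4532$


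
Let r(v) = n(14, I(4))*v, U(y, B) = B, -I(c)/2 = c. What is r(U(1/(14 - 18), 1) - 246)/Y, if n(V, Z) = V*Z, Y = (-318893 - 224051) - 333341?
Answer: -5488/175257 ≈ -0.031314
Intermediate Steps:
I(c) = -2*c
Y = -876285 (Y = -542944 - 333341 = -876285)
r(v) = -112*v (r(v) = (14*(-2*4))*v = (14*(-8))*v = -112*v)
r(U(1/(14 - 18), 1) - 246)/Y = -112*(1 - 246)/(-876285) = -112*(-245)*(-1/876285) = 27440*(-1/876285) = -5488/175257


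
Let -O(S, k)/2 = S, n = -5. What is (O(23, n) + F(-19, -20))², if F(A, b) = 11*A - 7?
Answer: 68644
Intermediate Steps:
F(A, b) = -7 + 11*A
O(S, k) = -2*S
(O(23, n) + F(-19, -20))² = (-2*23 + (-7 + 11*(-19)))² = (-46 + (-7 - 209))² = (-46 - 216)² = (-262)² = 68644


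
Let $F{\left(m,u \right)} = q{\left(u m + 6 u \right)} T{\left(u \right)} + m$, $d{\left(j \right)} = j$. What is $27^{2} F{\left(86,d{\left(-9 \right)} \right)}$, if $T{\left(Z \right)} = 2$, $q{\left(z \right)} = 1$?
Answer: $64152$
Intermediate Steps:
$F{\left(m,u \right)} = 2 + m$ ($F{\left(m,u \right)} = 1 \cdot 2 + m = 2 + m$)
$27^{2} F{\left(86,d{\left(-9 \right)} \right)} = 27^{2} \left(2 + 86\right) = 729 \cdot 88 = 64152$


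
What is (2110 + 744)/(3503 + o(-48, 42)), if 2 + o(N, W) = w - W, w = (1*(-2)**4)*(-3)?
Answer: 2854/3411 ≈ 0.83670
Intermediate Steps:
w = -48 (w = (1*16)*(-3) = 16*(-3) = -48)
o(N, W) = -50 - W (o(N, W) = -2 + (-48 - W) = -50 - W)
(2110 + 744)/(3503 + o(-48, 42)) = (2110 + 744)/(3503 + (-50 - 1*42)) = 2854/(3503 + (-50 - 42)) = 2854/(3503 - 92) = 2854/3411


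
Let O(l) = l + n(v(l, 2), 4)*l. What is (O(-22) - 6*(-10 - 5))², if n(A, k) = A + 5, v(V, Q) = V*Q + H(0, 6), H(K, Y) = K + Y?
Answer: 630436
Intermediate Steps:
v(V, Q) = 6 + Q*V (v(V, Q) = V*Q + (0 + 6) = Q*V + 6 = 6 + Q*V)
n(A, k) = 5 + A
O(l) = l + l*(11 + 2*l) (O(l) = l + (5 + (6 + 2*l))*l = l + (11 + 2*l)*l = l + l*(11 + 2*l))
(O(-22) - 6*(-10 - 5))² = (2*(-22)*(6 - 22) - 6*(-10 - 5))² = (2*(-22)*(-16) - 6*(-15))² = (704 + 90)² = 794² = 630436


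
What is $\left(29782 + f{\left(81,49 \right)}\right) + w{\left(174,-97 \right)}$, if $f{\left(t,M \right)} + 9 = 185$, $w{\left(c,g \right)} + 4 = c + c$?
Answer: $30302$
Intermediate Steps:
$w{\left(c,g \right)} = -4 + 2 c$ ($w{\left(c,g \right)} = -4 + \left(c + c\right) = -4 + 2 c$)
$f{\left(t,M \right)} = 176$ ($f{\left(t,M \right)} = -9 + 185 = 176$)
$\left(29782 + f{\left(81,49 \right)}\right) + w{\left(174,-97 \right)} = \left(29782 + 176\right) + \left(-4 + 2 \cdot 174\right) = 29958 + \left(-4 + 348\right) = 29958 + 344 = 30302$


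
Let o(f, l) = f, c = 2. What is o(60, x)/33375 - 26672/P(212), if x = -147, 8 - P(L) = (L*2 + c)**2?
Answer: 15017768/100941575 ≈ 0.14878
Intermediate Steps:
P(L) = 8 - (2 + 2*L)**2 (P(L) = 8 - (L*2 + 2)**2 = 8 - (2*L + 2)**2 = 8 - (2 + 2*L)**2)
o(60, x)/33375 - 26672/P(212) = 60/33375 - 26672/(8 - 4*(1 + 212)**2) = 60*(1/33375) - 26672/(8 - 4*213**2) = 4/2225 - 26672/(8 - 4*45369) = 4/2225 - 26672/(8 - 181476) = 4/2225 - 26672/(-181468) = 4/2225 - 26672*(-1/181468) = 4/2225 + 6668/45367 = 15017768/100941575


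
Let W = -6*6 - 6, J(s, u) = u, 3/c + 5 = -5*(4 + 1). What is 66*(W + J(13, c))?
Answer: -13893/5 ≈ -2778.6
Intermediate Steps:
c = -⅒ (c = 3/(-5 - 5*(4 + 1)) = 3/(-5 - 5*5) = 3/(-5 - 25) = 3/(-30) = 3*(-1/30) = -⅒ ≈ -0.10000)
W = -42 (W = -36 - 6 = -42)
66*(W + J(13, c)) = 66*(-42 - ⅒) = 66*(-421/10) = -13893/5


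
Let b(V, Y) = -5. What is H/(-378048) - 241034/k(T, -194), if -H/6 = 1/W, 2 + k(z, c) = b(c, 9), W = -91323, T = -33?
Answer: 1386928818449849/40278557088 ≈ 34433.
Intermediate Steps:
k(z, c) = -7 (k(z, c) = -2 - 5 = -7)
H = 2/30441 (H = -6/(-91323) = -6*(-1/91323) = 2/30441 ≈ 6.5701e-5)
H/(-378048) - 241034/k(T, -194) = (2/30441)/(-378048) - 241034/(-7) = (2/30441)*(-1/378048) - 241034*(-⅐) = -1/5754079584 + 241034/7 = 1386928818449849/40278557088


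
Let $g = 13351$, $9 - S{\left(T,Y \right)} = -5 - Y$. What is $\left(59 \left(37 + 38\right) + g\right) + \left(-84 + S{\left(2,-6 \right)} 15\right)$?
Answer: $17812$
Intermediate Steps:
$S{\left(T,Y \right)} = 14 + Y$ ($S{\left(T,Y \right)} = 9 - \left(-5 - Y\right) = 9 + \left(5 + Y\right) = 14 + Y$)
$\left(59 \left(37 + 38\right) + g\right) + \left(-84 + S{\left(2,-6 \right)} 15\right) = \left(59 \left(37 + 38\right) + 13351\right) - \left(84 - \left(14 - 6\right) 15\right) = \left(59 \cdot 75 + 13351\right) + \left(-84 + 8 \cdot 15\right) = \left(4425 + 13351\right) + \left(-84 + 120\right) = 17776 + 36 = 17812$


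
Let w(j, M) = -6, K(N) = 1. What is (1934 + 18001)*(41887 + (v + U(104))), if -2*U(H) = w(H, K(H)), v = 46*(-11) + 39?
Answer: 825767505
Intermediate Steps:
v = -467 (v = -506 + 39 = -467)
U(H) = 3 (U(H) = -½*(-6) = 3)
(1934 + 18001)*(41887 + (v + U(104))) = (1934 + 18001)*(41887 + (-467 + 3)) = 19935*(41887 - 464) = 19935*41423 = 825767505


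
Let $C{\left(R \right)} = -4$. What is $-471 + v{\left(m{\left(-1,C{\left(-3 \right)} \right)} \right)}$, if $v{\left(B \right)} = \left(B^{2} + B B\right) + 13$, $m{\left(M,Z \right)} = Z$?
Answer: $-426$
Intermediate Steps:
$v{\left(B \right)} = 13 + 2 B^{2}$ ($v{\left(B \right)} = \left(B^{2} + B^{2}\right) + 13 = 2 B^{2} + 13 = 13 + 2 B^{2}$)
$-471 + v{\left(m{\left(-1,C{\left(-3 \right)} \right)} \right)} = -471 + \left(13 + 2 \left(-4\right)^{2}\right) = -471 + \left(13 + 2 \cdot 16\right) = -471 + \left(13 + 32\right) = -471 + 45 = -426$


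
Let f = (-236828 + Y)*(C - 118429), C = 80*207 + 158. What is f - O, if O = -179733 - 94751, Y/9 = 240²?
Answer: -28638695208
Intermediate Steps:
Y = 518400 (Y = 9*240² = 9*57600 = 518400)
C = 16718 (C = 16560 + 158 = 16718)
O = -274484
f = -28638969692 (f = (-236828 + 518400)*(16718 - 118429) = 281572*(-101711) = -28638969692)
f - O = -28638969692 - 1*(-274484) = -28638969692 + 274484 = -28638695208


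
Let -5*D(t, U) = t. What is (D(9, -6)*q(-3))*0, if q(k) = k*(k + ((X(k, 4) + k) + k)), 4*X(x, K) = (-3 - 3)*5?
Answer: 0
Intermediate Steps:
D(t, U) = -t/5
X(x, K) = -15/2 (X(x, K) = ((-3 - 3)*5)/4 = (-6*5)/4 = (¼)*(-30) = -15/2)
q(k) = k*(-15/2 + 3*k) (q(k) = k*(k + ((-15/2 + k) + k)) = k*(k + (-15/2 + 2*k)) = k*(-15/2 + 3*k))
(D(9, -6)*q(-3))*0 = ((-⅕*9)*((3/2)*(-3)*(-5 + 2*(-3))))*0 = -27*(-3)*(-5 - 6)/10*0 = -27*(-3)*(-11)/10*0 = -9/5*99/2*0 = -891/10*0 = 0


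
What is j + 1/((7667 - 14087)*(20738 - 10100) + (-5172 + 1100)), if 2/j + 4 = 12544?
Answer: 34146881/214120600320 ≈ 0.00015948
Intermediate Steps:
j = 1/6270 (j = 2/(-4 + 12544) = 2/12540 = 2*(1/12540) = 1/6270 ≈ 0.00015949)
j + 1/((7667 - 14087)*(20738 - 10100) + (-5172 + 1100)) = 1/6270 + 1/((7667 - 14087)*(20738 - 10100) + (-5172 + 1100)) = 1/6270 + 1/(-6420*10638 - 4072) = 1/6270 + 1/(-68295960 - 4072) = 1/6270 + 1/(-68300032) = 1/6270 - 1/68300032 = 34146881/214120600320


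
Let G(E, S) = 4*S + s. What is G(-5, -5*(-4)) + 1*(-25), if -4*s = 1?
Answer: 219/4 ≈ 54.750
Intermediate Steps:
s = -1/4 (s = -1/4*1 = -1/4 ≈ -0.25000)
G(E, S) = -1/4 + 4*S (G(E, S) = 4*S - 1/4 = -1/4 + 4*S)
G(-5, -5*(-4)) + 1*(-25) = (-1/4 + 4*(-5*(-4))) + 1*(-25) = (-1/4 + 4*20) - 25 = (-1/4 + 80) - 25 = 319/4 - 25 = 219/4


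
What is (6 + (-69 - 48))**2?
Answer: 12321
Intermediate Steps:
(6 + (-69 - 48))**2 = (6 - 117)**2 = (-111)**2 = 12321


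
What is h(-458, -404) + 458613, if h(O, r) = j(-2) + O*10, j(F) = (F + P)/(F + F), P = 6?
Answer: 454032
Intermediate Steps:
j(F) = (6 + F)/(2*F) (j(F) = (F + 6)/(F + F) = (6 + F)/((2*F)) = (6 + F)*(1/(2*F)) = (6 + F)/(2*F))
h(O, r) = -1 + 10*O (h(O, r) = (½)*(6 - 2)/(-2) + O*10 = (½)*(-½)*4 + 10*O = -1 + 10*O)
h(-458, -404) + 458613 = (-1 + 10*(-458)) + 458613 = (-1 - 4580) + 458613 = -4581 + 458613 = 454032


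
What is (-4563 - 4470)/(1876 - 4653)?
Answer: 9033/2777 ≈ 3.2528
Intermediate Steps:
(-4563 - 4470)/(1876 - 4653) = -9033/(-2777) = -9033*(-1/2777) = 9033/2777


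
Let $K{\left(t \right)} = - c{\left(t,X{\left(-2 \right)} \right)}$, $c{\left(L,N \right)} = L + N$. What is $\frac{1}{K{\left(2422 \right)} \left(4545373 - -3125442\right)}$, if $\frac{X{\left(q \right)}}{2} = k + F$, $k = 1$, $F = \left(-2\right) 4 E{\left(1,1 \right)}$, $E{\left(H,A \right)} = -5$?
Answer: $- \frac{1}{19207720760} \approx -5.2062 \cdot 10^{-11}$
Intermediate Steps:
$F = 40$ ($F = \left(-2\right) 4 \left(-5\right) = \left(-8\right) \left(-5\right) = 40$)
$X{\left(q \right)} = 82$ ($X{\left(q \right)} = 2 \left(1 + 40\right) = 2 \cdot 41 = 82$)
$K{\left(t \right)} = -82 - t$ ($K{\left(t \right)} = - (t + 82) = - (82 + t) = -82 - t$)
$\frac{1}{K{\left(2422 \right)} \left(4545373 - -3125442\right)} = \frac{1}{\left(-82 - 2422\right) \left(4545373 - -3125442\right)} = \frac{1}{\left(-82 - 2422\right) \left(4545373 + 3125442\right)} = \frac{1}{\left(-2504\right) 7670815} = \left(- \frac{1}{2504}\right) \frac{1}{7670815} = - \frac{1}{19207720760}$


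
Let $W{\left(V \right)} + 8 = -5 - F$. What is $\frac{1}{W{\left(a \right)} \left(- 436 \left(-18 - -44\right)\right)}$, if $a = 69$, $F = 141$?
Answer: $\frac{1}{1745744} \approx 5.7282 \cdot 10^{-7}$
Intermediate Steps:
$W{\left(V \right)} = -154$ ($W{\left(V \right)} = -8 - 146 = -154$)
$\frac{1}{W{\left(a \right)} \left(- 436 \left(-18 - -44\right)\right)} = \frac{1}{\left(-154\right) \left(- 436 \left(-18 - -44\right)\right)} = - \frac{1}{154 \left(- 436 \left(-18 + 44\right)\right)} = - \frac{1}{154 \left(\left(-436\right) 26\right)} = - \frac{1}{154 \left(-11336\right)} = \left(- \frac{1}{154}\right) \left(- \frac{1}{11336}\right) = \frac{1}{1745744}$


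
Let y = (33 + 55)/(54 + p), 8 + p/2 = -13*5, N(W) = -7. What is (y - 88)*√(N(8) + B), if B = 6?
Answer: -2046*I/23 ≈ -88.957*I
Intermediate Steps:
p = -146 (p = -16 + 2*(-13*5) = -16 + 2*(-65) = -16 - 130 = -146)
y = -22/23 (y = (33 + 55)/(54 - 146) = 88/(-92) = 88*(-1/92) = -22/23 ≈ -0.95652)
(y - 88)*√(N(8) + B) = (-22/23 - 88)*√(-7 + 6) = -2046*I/23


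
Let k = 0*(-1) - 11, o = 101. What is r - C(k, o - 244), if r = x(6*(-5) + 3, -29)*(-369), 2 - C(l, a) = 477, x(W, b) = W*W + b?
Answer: -257825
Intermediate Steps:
x(W, b) = b + W² (x(W, b) = W² + b = b + W²)
k = -11 (k = 0 - 11 = -11)
C(l, a) = -475 (C(l, a) = 2 - 1*477 = 2 - 477 = -475)
r = -258300 (r = (-29 + (6*(-5) + 3)²)*(-369) = (-29 + (-30 + 3)²)*(-369) = (-29 + (-27)²)*(-369) = (-29 + 729)*(-369) = 700*(-369) = -258300)
r - C(k, o - 244) = -258300 - 1*(-475) = -258300 + 475 = -257825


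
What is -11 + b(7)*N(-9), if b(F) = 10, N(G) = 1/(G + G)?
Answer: -104/9 ≈ -11.556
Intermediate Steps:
N(G) = 1/(2*G)
-11 + b(7)*N(-9) = -11 + 10*((½)/(-9)) = -11 + 10*((½)*(-⅑)) = -11 + 10*(-1/18) = -11 - 5/9 = -104/9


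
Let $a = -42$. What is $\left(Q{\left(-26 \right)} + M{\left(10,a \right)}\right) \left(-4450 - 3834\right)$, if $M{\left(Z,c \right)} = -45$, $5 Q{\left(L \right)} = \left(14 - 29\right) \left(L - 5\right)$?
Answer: $-397632$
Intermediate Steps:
$Q{\left(L \right)} = 15 - 3 L$ ($Q{\left(L \right)} = \frac{\left(14 - 29\right) \left(L - 5\right)}{5} = \frac{\left(-15\right) \left(-5 + L\right)}{5} = \frac{75 - 15 L}{5} = 15 - 3 L$)
$\left(Q{\left(-26 \right)} + M{\left(10,a \right)}\right) \left(-4450 - 3834\right) = \left(\left(15 - -78\right) - 45\right) \left(-4450 - 3834\right) = \left(\left(15 + 78\right) - 45\right) \left(-8284\right) = \left(93 - 45\right) \left(-8284\right) = 48 \left(-8284\right) = -397632$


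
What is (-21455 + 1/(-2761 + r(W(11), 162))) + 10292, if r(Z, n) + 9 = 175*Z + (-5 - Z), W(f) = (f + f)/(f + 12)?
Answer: -669746534/59997 ≈ -11163.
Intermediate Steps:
W(f) = 2*f/(12 + f) (W(f) = (2*f)/(12 + f) = 2*f/(12 + f))
r(Z, n) = -14 + 174*Z (r(Z, n) = -9 + (175*Z + (-5 - Z)) = -9 + (-5 + 174*Z) = -14 + 174*Z)
(-21455 + 1/(-2761 + r(W(11), 162))) + 10292 = (-21455 + 1/(-2761 + (-14 + 174*(2*11/(12 + 11))))) + 10292 = (-21455 + 1/(-2761 + (-14 + 174*(2*11/23)))) + 10292 = (-21455 + 1/(-2761 + (-14 + 174*(2*11*(1/23))))) + 10292 = (-21455 + 1/(-2761 + (-14 + 174*(22/23)))) + 10292 = (-21455 + 1/(-2761 + (-14 + 3828/23))) + 10292 = (-21455 + 1/(-2761 + 3506/23)) + 10292 = (-21455 + 1/(-59997/23)) + 10292 = (-21455 - 23/59997) + 10292 = -1287235658/59997 + 10292 = -669746534/59997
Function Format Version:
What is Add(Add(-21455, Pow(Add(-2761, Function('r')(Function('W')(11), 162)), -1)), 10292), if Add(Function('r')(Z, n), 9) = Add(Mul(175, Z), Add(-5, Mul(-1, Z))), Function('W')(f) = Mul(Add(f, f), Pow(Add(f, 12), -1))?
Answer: Rational(-669746534, 59997) ≈ -11163.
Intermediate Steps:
Function('W')(f) = Mul(2, f, Pow(Add(12, f), -1)) (Function('W')(f) = Mul(Mul(2, f), Pow(Add(12, f), -1)) = Mul(2, f, Pow(Add(12, f), -1)))
Function('r')(Z, n) = Add(-14, Mul(174, Z)) (Function('r')(Z, n) = Add(-9, Add(Mul(175, Z), Add(-5, Mul(-1, Z)))) = Add(-9, Add(-5, Mul(174, Z))) = Add(-14, Mul(174, Z)))
Add(Add(-21455, Pow(Add(-2761, Function('r')(Function('W')(11), 162)), -1)), 10292) = Add(Add(-21455, Pow(Add(-2761, Add(-14, Mul(174, Mul(2, 11, Pow(Add(12, 11), -1))))), -1)), 10292) = Add(Add(-21455, Pow(Add(-2761, Add(-14, Mul(174, Mul(2, 11, Pow(23, -1))))), -1)), 10292) = Add(Add(-21455, Pow(Add(-2761, Add(-14, Mul(174, Mul(2, 11, Rational(1, 23))))), -1)), 10292) = Add(Add(-21455, Pow(Add(-2761, Add(-14, Mul(174, Rational(22, 23)))), -1)), 10292) = Add(Add(-21455, Pow(Add(-2761, Add(-14, Rational(3828, 23))), -1)), 10292) = Add(Add(-21455, Pow(Add(-2761, Rational(3506, 23)), -1)), 10292) = Add(Add(-21455, Pow(Rational(-59997, 23), -1)), 10292) = Add(Add(-21455, Rational(-23, 59997)), 10292) = Add(Rational(-1287235658, 59997), 10292) = Rational(-669746534, 59997)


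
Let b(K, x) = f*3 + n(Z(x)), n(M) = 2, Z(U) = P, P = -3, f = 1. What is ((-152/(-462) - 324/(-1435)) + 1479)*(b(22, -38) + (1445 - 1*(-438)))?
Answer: 132281430496/47355 ≈ 2.7934e+6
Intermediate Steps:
Z(U) = -3
b(K, x) = 5 (b(K, x) = 1*3 + 2 = 3 + 2 = 5)
((-152/(-462) - 324/(-1435)) + 1479)*(b(22, -38) + (1445 - 1*(-438))) = ((-152/(-462) - 324/(-1435)) + 1479)*(5 + (1445 - 1*(-438))) = ((-152*(-1/462) - 324*(-1/1435)) + 1479)*(5 + (1445 + 438)) = ((76/231 + 324/1435) + 1479)*(5 + 1883) = (26272/47355 + 1479)*1888 = (70064317/47355)*1888 = 132281430496/47355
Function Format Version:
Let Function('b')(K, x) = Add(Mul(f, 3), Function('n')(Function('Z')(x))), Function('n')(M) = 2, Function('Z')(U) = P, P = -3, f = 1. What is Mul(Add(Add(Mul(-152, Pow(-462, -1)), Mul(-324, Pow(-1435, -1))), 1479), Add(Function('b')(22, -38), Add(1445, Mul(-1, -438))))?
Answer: Rational(132281430496, 47355) ≈ 2.7934e+6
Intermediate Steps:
Function('Z')(U) = -3
Function('b')(K, x) = 5 (Function('b')(K, x) = Add(Mul(1, 3), 2) = Add(3, 2) = 5)
Mul(Add(Add(Mul(-152, Pow(-462, -1)), Mul(-324, Pow(-1435, -1))), 1479), Add(Function('b')(22, -38), Add(1445, Mul(-1, -438)))) = Mul(Add(Add(Mul(-152, Pow(-462, -1)), Mul(-324, Pow(-1435, -1))), 1479), Add(5, Add(1445, Mul(-1, -438)))) = Mul(Add(Add(Mul(-152, Rational(-1, 462)), Mul(-324, Rational(-1, 1435))), 1479), Add(5, Add(1445, 438))) = Mul(Add(Add(Rational(76, 231), Rational(324, 1435)), 1479), Add(5, 1883)) = Mul(Add(Rational(26272, 47355), 1479), 1888) = Mul(Rational(70064317, 47355), 1888) = Rational(132281430496, 47355)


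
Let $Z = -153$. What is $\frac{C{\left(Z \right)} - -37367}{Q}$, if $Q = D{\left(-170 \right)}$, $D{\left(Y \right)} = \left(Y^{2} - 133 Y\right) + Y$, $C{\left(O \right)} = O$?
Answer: $\frac{18607}{25670} \approx 0.72485$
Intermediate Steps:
$D{\left(Y \right)} = Y^{2} - 132 Y$
$Q = 51340$ ($Q = - 170 \left(-132 - 170\right) = \left(-170\right) \left(-302\right) = 51340$)
$\frac{C{\left(Z \right)} - -37367}{Q} = \frac{-153 - -37367}{51340} = \left(-153 + 37367\right) \frac{1}{51340} = 37214 \cdot \frac{1}{51340} = \frac{18607}{25670}$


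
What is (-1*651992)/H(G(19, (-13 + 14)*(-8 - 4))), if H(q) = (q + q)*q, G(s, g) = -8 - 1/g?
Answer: -46943424/9025 ≈ -5201.5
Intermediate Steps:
H(q) = 2*q**2 (H(q) = (2*q)*q = 2*q**2)
(-1*651992)/H(G(19, (-13 + 14)*(-8 - 4))) = (-1*651992)/((2*(-8 - 1/((-13 + 14)*(-8 - 4)))**2)) = -651992*1/(2*(-8 - 1/(1*(-12)))**2) = -651992*1/(2*(-8 - 1/(-12))**2) = -651992*1/(2*(-8 - 1*(-1/12))**2) = -651992*1/(2*(-8 + 1/12)**2) = -651992/(2*(-95/12)**2) = -651992/(2*(9025/144)) = -651992/9025/72 = -651992*72/9025 = -46943424/9025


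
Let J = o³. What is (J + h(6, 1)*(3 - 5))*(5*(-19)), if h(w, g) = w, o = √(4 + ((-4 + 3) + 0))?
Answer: 1140 - 285*√3 ≈ 646.37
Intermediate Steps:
o = √3 (o = √(4 + (-1 + 0)) = √(4 - 1) = √3 ≈ 1.7320)
J = 3*√3 (J = (√3)³ = 3*√3 ≈ 5.1962)
(J + h(6, 1)*(3 - 5))*(5*(-19)) = (3*√3 + 6*(3 - 5))*(5*(-19)) = (3*√3 + 6*(-2))*(-95) = (3*√3 - 12)*(-95) = (-12 + 3*√3)*(-95) = 1140 - 285*√3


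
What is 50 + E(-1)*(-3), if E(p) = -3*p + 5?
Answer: 26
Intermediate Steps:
E(p) = 5 - 3*p
50 + E(-1)*(-3) = 50 + (5 - 3*(-1))*(-3) = 50 + (5 + 3)*(-3) = 50 + 8*(-3) = 50 - 24 = 26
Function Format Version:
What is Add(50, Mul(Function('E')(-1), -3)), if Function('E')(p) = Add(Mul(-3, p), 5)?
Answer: 26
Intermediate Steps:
Function('E')(p) = Add(5, Mul(-3, p))
Add(50, Mul(Function('E')(-1), -3)) = Add(50, Mul(Add(5, Mul(-3, -1)), -3)) = Add(50, Mul(Add(5, 3), -3)) = Add(50, Mul(8, -3)) = Add(50, -24) = 26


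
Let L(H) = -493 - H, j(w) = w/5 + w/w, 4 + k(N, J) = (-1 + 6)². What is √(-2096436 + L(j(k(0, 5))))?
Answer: I*√52423355/5 ≈ 1448.1*I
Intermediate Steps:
k(N, J) = 21 (k(N, J) = -4 + (-1 + 6)² = -4 + 5² = -4 + 25 = 21)
j(w) = 1 + w/5 (j(w) = w*(⅕) + 1 = w/5 + 1 = 1 + w/5)
√(-2096436 + L(j(k(0, 5)))) = √(-2096436 + (-493 - (1 + (⅕)*21))) = √(-2096436 + (-493 - (1 + 21/5))) = √(-2096436 + (-493 - 1*26/5)) = √(-2096436 + (-493 - 26/5)) = √(-2096436 - 2491/5) = √(-10484671/5) = I*√52423355/5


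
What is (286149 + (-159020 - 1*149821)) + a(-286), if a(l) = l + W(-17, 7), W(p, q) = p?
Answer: -22995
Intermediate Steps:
a(l) = -17 + l (a(l) = l - 17 = -17 + l)
(286149 + (-159020 - 1*149821)) + a(-286) = (286149 + (-159020 - 1*149821)) + (-17 - 286) = (286149 + (-159020 - 149821)) - 303 = (286149 - 308841) - 303 = -22692 - 303 = -22995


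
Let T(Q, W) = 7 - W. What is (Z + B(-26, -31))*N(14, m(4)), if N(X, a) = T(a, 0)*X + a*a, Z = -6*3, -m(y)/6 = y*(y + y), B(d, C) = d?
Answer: -1626328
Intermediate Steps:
m(y) = -12*y² (m(y) = -6*y*(y + y) = -6*y*2*y = -12*y²)
Z = -18
N(X, a) = a² + 7*X (N(X, a) = (7 - 1*0)*X + a*a = (7 + 0)*X + a² = 7*X + a² = a² + 7*X)
(Z + B(-26, -31))*N(14, m(4)) = (-18 - 26)*((-12*4²)² + 7*14) = -44*((-12*16)² + 98) = -44*((-192)² + 98) = -44*(36864 + 98) = -44*36962 = -1626328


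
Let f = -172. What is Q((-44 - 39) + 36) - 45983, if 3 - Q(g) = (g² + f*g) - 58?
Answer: -56215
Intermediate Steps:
Q(g) = 61 - g² + 172*g (Q(g) = 3 - ((g² - 172*g) - 58) = 3 - (-58 + g² - 172*g) = 3 + (58 - g² + 172*g) = 61 - g² + 172*g)
Q((-44 - 39) + 36) - 45983 = (61 - ((-44 - 39) + 36)² + 172*((-44 - 39) + 36)) - 45983 = (61 - (-83 + 36)² + 172*(-83 + 36)) - 45983 = (61 - 1*(-47)² + 172*(-47)) - 45983 = (61 - 1*2209 - 8084) - 45983 = (61 - 2209 - 8084) - 45983 = -10232 - 45983 = -56215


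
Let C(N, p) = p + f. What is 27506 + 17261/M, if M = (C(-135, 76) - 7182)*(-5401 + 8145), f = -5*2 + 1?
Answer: 537015024099/19523560 ≈ 27506.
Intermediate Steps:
f = -9 (f = -10 + 1 = -9)
C(N, p) = -9 + p (C(N, p) = p - 9 = -9 + p)
M = -19523560 (M = ((-9 + 76) - 7182)*(-5401 + 8145) = (67 - 7182)*2744 = -7115*2744 = -19523560)
27506 + 17261/M = 27506 + 17261/(-19523560) = 27506 + 17261*(-1/19523560) = 27506 - 17261/19523560 = 537015024099/19523560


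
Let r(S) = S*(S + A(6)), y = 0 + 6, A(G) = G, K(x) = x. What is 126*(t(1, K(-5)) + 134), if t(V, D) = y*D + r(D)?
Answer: 12474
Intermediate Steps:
y = 6
r(S) = S*(6 + S) (r(S) = S*(S + 6) = S*(6 + S))
t(V, D) = 6*D + D*(6 + D)
126*(t(1, K(-5)) + 134) = 126*(-5*(12 - 5) + 134) = 126*(-5*7 + 134) = 126*(-35 + 134) = 126*99 = 12474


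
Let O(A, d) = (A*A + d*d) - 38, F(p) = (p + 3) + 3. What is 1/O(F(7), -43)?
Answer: 1/1980 ≈ 0.00050505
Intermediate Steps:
F(p) = 6 + p (F(p) = (3 + p) + 3 = 6 + p)
O(A, d) = -38 + A² + d² (O(A, d) = (A² + d²) - 38 = -38 + A² + d²)
1/O(F(7), -43) = 1/(-38 + (6 + 7)² + (-43)²) = 1/(-38 + 13² + 1849) = 1/(-38 + 169 + 1849) = 1/1980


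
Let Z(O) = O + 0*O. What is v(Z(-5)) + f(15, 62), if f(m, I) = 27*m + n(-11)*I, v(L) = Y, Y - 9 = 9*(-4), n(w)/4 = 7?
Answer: 2114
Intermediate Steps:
n(w) = 28 (n(w) = 4*7 = 28)
Y = -27 (Y = 9 + 9*(-4) = 9 - 36 = -27)
Z(O) = O (Z(O) = O + 0 = O)
v(L) = -27
f(m, I) = 27*m + 28*I
v(Z(-5)) + f(15, 62) = -27 + (27*15 + 28*62) = -27 + (405 + 1736) = -27 + 2141 = 2114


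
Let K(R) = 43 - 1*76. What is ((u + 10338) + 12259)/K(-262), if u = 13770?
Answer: -36367/33 ≈ -1102.0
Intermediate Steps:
K(R) = -33 (K(R) = 43 - 76 = -33)
((u + 10338) + 12259)/K(-262) = ((13770 + 10338) + 12259)/(-33) = (24108 + 12259)*(-1/33) = 36367*(-1/33) = -36367/33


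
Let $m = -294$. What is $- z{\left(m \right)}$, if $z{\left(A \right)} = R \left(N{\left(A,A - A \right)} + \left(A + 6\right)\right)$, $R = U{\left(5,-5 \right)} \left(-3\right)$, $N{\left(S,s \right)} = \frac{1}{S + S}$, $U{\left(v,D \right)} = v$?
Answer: $- \frac{846725}{196} \approx -4320.0$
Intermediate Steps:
$N{\left(S,s \right)} = \frac{1}{2 S}$
$R = -15$ ($R = 5 \left(-3\right) = -15$)
$z{\left(A \right)} = -90 - 15 A - \frac{15}{2 A}$ ($z{\left(A \right)} = - 15 \left(\frac{1}{2 A} + \left(A + 6\right)\right) = - 15 \left(\frac{1}{2 A} + \left(6 + A\right)\right) = - 15 \left(6 + A + \frac{1}{2 A}\right) = -90 - 15 A - \frac{15}{2 A}$)
$- z{\left(m \right)} = - (-90 - -4410 - \frac{15}{2 \left(-294\right)}) = - (-90 + 4410 - - \frac{5}{196}) = - (-90 + 4410 + \frac{5}{196}) = \left(-1\right) \frac{846725}{196} = - \frac{846725}{196}$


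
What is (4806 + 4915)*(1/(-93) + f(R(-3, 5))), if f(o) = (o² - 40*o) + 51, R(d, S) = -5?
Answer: 249508907/93 ≈ 2.6829e+6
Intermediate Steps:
f(o) = 51 + o² - 40*o
(4806 + 4915)*(1/(-93) + f(R(-3, 5))) = (4806 + 4915)*(1/(-93) + (51 + (-5)² - 40*(-5))) = 9721*(-1/93 + (51 + 25 + 200)) = 9721*(-1/93 + 276) = 9721*(25667/93) = 249508907/93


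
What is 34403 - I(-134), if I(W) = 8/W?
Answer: 2305005/67 ≈ 34403.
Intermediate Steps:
34403 - I(-134) = 34403 - 8/(-134) = 34403 - 8*(-1)/134 = 34403 - 1*(-4/67) = 34403 + 4/67 = 2305005/67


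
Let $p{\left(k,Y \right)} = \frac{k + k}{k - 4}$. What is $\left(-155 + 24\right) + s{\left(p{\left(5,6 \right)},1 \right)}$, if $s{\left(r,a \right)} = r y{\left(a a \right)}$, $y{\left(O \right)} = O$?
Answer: $-121$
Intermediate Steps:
$p{\left(k,Y \right)} = \frac{2 k}{-4 + k}$
$s{\left(r,a \right)} = r a^{2}$ ($s{\left(r,a \right)} = r a a = r a^{2}$)
$\left(-155 + 24\right) + s{\left(p{\left(5,6 \right)},1 \right)} = \left(-155 + 24\right) + 2 \cdot 5 \frac{1}{-4 + 5} \cdot 1^{2} = -131 + 2 \cdot 5 \cdot 1^{-1} \cdot 1 = -131 + 2 \cdot 5 \cdot 1 \cdot 1 = -131 + 10 \cdot 1 = -131 + 10 = -121$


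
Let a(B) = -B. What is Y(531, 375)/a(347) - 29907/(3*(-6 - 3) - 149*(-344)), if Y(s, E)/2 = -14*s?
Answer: 751295043/17776463 ≈ 42.263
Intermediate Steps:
Y(s, E) = -28*s (Y(s, E) = 2*(-14*s) = -28*s)
Y(531, 375)/a(347) - 29907/(3*(-6 - 3) - 149*(-344)) = (-28*531)/((-1*347)) - 29907/(3*(-6 - 3) - 149*(-344)) = -14868/(-347) - 29907/(3*(-9) + 51256) = -14868*(-1/347) - 29907/(-27 + 51256) = 14868/347 - 29907/51229 = 751295043/17776463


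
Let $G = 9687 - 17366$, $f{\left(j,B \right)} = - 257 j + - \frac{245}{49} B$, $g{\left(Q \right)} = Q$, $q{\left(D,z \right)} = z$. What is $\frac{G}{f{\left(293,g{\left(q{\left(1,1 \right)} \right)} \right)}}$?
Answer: $\frac{1097}{10758} \approx 0.10197$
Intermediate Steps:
$f{\left(j,B \right)} = - 257 j - 5 B$ ($f{\left(j,B \right)} = - 257 j + \left(-245\right) \frac{1}{49} B = - 257 j - 5 B$)
$G = -7679$
$\frac{G}{f{\left(293,g{\left(q{\left(1,1 \right)} \right)} \right)}} = - \frac{7679}{\left(-257\right) 293 - 5} = - \frac{7679}{-75301 - 5} = - \frac{7679}{-75306} = \left(-7679\right) \left(- \frac{1}{75306}\right) = \frac{1097}{10758}$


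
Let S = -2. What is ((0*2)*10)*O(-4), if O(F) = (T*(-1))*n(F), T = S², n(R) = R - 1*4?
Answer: 0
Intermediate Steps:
n(R) = -4 + R (n(R) = R - 4 = -4 + R)
T = 4 (T = (-2)² = 4)
O(F) = 16 - 4*F (O(F) = (4*(-1))*(-4 + F) = -4*(-4 + F) = 16 - 4*F)
((0*2)*10)*O(-4) = ((0*2)*10)*(16 - 4*(-4)) = (0*10)*(16 + 16) = 0*32 = 0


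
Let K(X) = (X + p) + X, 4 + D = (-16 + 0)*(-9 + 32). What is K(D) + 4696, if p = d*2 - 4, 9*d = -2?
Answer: 35528/9 ≈ 3947.6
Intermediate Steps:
d = -2/9 (d = (⅑)*(-2) = -2/9 ≈ -0.22222)
p = -40/9 (p = -2/9*2 - 4 = -4/9 - 4 = -40/9 ≈ -4.4444)
D = -372 (D = -4 + (-16 + 0)*(-9 + 32) = -4 - 16*23 = -4 - 368 = -372)
K(X) = -40/9 + 2*X (K(X) = (X - 40/9) + X = (-40/9 + X) + X = -40/9 + 2*X)
K(D) + 4696 = (-40/9 + 2*(-372)) + 4696 = (-40/9 - 744) + 4696 = -6736/9 + 4696 = 35528/9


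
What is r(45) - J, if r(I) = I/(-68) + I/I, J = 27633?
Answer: -1879021/68 ≈ -27633.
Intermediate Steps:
r(I) = 1 - I/68 (r(I) = I*(-1/68) + 1 = -I/68 + 1 = 1 - I/68)
r(45) - J = (1 - 1/68*45) - 1*27633 = (1 - 45/68) - 27633 = 23/68 - 27633 = -1879021/68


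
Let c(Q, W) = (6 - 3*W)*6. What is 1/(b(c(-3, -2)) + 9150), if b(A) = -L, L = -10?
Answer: 1/9160 ≈ 0.00010917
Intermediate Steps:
c(Q, W) = 36 - 18*W
b(A) = 10 (b(A) = -1*(-10) = 10)
1/(b(c(-3, -2)) + 9150) = 1/(10 + 9150) = 1/9160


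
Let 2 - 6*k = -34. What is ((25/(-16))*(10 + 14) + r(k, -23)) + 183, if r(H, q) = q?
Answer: 245/2 ≈ 122.50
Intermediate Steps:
k = 6 (k = ⅓ - ⅙*(-34) = ⅓ + 17/3 = 6)
((25/(-16))*(10 + 14) + r(k, -23)) + 183 = ((25/(-16))*(10 + 14) - 23) + 183 = ((25*(-1/16))*24 - 23) + 183 = (-25/16*24 - 23) + 183 = (-75/2 - 23) + 183 = -121/2 + 183 = 245/2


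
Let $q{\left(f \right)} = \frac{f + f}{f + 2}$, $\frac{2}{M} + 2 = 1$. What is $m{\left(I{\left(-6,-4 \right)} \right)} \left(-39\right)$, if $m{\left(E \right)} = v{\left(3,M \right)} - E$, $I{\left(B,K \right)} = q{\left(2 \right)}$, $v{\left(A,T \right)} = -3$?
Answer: $156$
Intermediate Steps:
$M = -2$ ($M = \frac{2}{-2 + 1} = \frac{2}{-1} = 2 \left(-1\right) = -2$)
$q{\left(f \right)} = \frac{2 f}{2 + f}$
$I{\left(B,K \right)} = 1$ ($I{\left(B,K \right)} = 2 \cdot 2 \frac{1}{2 + 2} = 2 \cdot 2 \cdot \frac{1}{4} = 1$)
$m{\left(E \right)} = -3 - E$
$m{\left(I{\left(-6,-4 \right)} \right)} \left(-39\right) = \left(-3 - 1\right) \left(-39\right) = \left(-4\right) \left(-39\right) = 156$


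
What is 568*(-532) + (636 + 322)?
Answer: -301218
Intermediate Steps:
568*(-532) + (636 + 322) = -302176 + 958 = -301218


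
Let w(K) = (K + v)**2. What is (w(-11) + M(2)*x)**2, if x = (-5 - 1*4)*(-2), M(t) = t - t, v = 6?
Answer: 625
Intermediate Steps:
w(K) = (6 + K)**2 (w(K) = (K + 6)**2 = (6 + K)**2)
M(t) = 0
x = 18 (x = (-5 - 4)*(-2) = -9*(-2) = 18)
(w(-11) + M(2)*x)**2 = ((6 - 11)**2 + 0*18)**2 = ((-5)**2 + 0)**2 = (25 + 0)**2 = 25**2 = 625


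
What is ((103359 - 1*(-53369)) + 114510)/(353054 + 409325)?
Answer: 271238/762379 ≈ 0.35578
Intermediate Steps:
((103359 - 1*(-53369)) + 114510)/(353054 + 409325) = ((103359 + 53369) + 114510)/762379 = (156728 + 114510)*(1/762379) = 271238*(1/762379) = 271238/762379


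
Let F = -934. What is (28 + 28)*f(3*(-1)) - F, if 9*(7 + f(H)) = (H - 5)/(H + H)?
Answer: 14858/27 ≈ 550.30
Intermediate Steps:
f(H) = -7 + (-5 + H)/(18*H) (f(H) = -7 + ((H - 5)/(H + H))/9 = -7 + ((-5 + H)/((2*H)))/9 = -7 + ((-5 + H)*(1/(2*H)))/9 = -7 + ((-5 + H)/(2*H))/9 = -7 + (-5 + H)/(18*H))
(28 + 28)*f(3*(-1)) - F = (28 + 28)*(5*(-1 - 75*(-1))/(18*((3*(-1))))) - 1*(-934) = 56*((5/18)*(-1 - 25*(-3))/(-3)) + 934 = 56*((5/18)*(-⅓)*(-1 + 75)) + 934 = 56*((5/18)*(-⅓)*74) + 934 = 56*(-185/27) + 934 = -10360/27 + 934 = 14858/27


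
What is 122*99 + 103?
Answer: 12181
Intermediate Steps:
122*99 + 103 = 12078 + 103 = 12181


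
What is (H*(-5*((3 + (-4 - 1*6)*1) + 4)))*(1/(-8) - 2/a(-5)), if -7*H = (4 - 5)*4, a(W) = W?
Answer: 33/14 ≈ 2.3571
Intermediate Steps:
H = 4/7 (H = -(4 - 5)*4/7 = -(-1)*4/7 = -1/7*(-4) = 4/7 ≈ 0.57143)
(H*(-5*((3 + (-4 - 1*6)*1) + 4)))*(1/(-8) - 2/a(-5)) = (4*(-5*((3 + (-4 - 1*6)*1) + 4))/7)*(1/(-8) - 2/(-5)) = (4*(-5*((3 + (-4 - 6)*1) + 4))/7)*(1*(-1/8) - 2*(-1/5)) = (4*(-5*((3 - 10*1) + 4))/7)*(-1/8 + 2/5) = (4*(-5*((3 - 10) + 4))/7)*(11/40) = (4*(-5*(-7 + 4))/7)*(11/40) = (4*(-5*(-3))/7)*(11/40) = ((4/7)*15)*(11/40) = (60/7)*(11/40) = 33/14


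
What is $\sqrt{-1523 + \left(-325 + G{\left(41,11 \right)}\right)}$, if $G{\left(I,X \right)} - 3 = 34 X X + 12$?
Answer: $\sqrt{2281} \approx 47.76$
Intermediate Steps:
$G{\left(I,X \right)} = 15 + 34 X^{2}$ ($G{\left(I,X \right)} = 3 + \left(34 X X + 12\right) = 3 + \left(34 X^{2} + 12\right) = 3 + \left(12 + 34 X^{2}\right) = 15 + 34 X^{2}$)
$\sqrt{-1523 + \left(-325 + G{\left(41,11 \right)}\right)} = \sqrt{-1523 + \left(-325 + \left(15 + 34 \cdot 11^{2}\right)\right)} = \sqrt{-1523 + \left(-325 + \left(15 + 34 \cdot 121\right)\right)} = \sqrt{-1523 + \left(-325 + \left(15 + 4114\right)\right)} = \sqrt{-1523 + \left(-325 + 4129\right)} = \sqrt{-1523 + 3804} = \sqrt{2281}$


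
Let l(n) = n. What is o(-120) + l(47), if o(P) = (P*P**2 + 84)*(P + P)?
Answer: 414699887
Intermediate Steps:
o(P) = 2*P*(84 + P**3) (o(P) = (P**3 + 84)*(2*P) = (84 + P**3)*(2*P) = 2*P*(84 + P**3))
o(-120) + l(47) = 2*(-120)*(84 + (-120)**3) + 47 = 2*(-120)*(84 - 1728000) + 47 = 2*(-120)*(-1727916) + 47 = 414699840 + 47 = 414699887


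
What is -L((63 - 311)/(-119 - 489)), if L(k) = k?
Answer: -31/76 ≈ -0.40789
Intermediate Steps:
-L((63 - 311)/(-119 - 489)) = -(63 - 311)/(-119 - 489) = -(-248)/(-608) = -(-248)*(-1)/608 = -1*31/76 = -31/76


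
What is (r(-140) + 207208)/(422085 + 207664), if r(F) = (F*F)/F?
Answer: 207068/629749 ≈ 0.32881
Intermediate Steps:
r(F) = F (r(F) = F²/F = F)
(r(-140) + 207208)/(422085 + 207664) = (-140 + 207208)/(422085 + 207664) = 207068/629749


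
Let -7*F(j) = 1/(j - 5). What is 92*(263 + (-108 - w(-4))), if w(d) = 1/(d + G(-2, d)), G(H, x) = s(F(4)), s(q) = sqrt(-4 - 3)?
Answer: 14276 + 4*I*sqrt(7) ≈ 14276.0 + 10.583*I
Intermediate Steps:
F(j) = -1/(7*(-5 + j)) (F(j) = -1/(7*(j - 5)) = -1/(7*(-5 + j)))
s(q) = I*sqrt(7) (s(q) = sqrt(-7) = I*sqrt(7))
G(H, x) = I*sqrt(7)
w(d) = 1/(d + I*sqrt(7))
92*(263 + (-108 - w(-4))) = 92*(263 + (-108 - 1/(-4 + I*sqrt(7)))) = 92*(155 - 1/(-4 + I*sqrt(7))) = 14260 - 92/(-4 + I*sqrt(7))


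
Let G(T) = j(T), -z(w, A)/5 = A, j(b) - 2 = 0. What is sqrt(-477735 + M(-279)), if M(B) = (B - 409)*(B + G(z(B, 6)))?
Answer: I*sqrt(287159) ≈ 535.87*I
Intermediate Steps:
j(b) = 2 (j(b) = 2 + 0 = 2)
z(w, A) = -5*A
G(T) = 2
M(B) = (-409 + B)*(2 + B) (M(B) = (B - 409)*(B + 2) = (-409 + B)*(2 + B))
sqrt(-477735 + M(-279)) = sqrt(-477735 + (-818 + (-279)**2 - 407*(-279))) = sqrt(-477735 + (-818 + 77841 + 113553)) = sqrt(-477735 + 190576) = sqrt(-287159) = I*sqrt(287159)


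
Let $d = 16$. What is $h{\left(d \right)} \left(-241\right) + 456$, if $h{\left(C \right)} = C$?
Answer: $-3400$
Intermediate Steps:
$h{\left(d \right)} \left(-241\right) + 456 = 16 \left(-241\right) + 456 = -3856 + 456 = -3400$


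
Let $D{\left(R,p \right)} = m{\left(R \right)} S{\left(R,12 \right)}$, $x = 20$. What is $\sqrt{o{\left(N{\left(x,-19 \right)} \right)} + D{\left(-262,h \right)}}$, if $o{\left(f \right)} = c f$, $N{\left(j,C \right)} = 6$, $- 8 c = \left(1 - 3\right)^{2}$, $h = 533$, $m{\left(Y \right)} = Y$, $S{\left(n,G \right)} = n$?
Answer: $\sqrt{68641} \approx 261.99$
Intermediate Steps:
$c = - \frac{1}{2}$ ($c = - \frac{\left(1 - 3\right)^{2}}{8} = - \frac{\left(-2\right)^{2}}{8} = \left(- \frac{1}{8}\right) 4 = - \frac{1}{2} \approx -0.5$)
$D{\left(R,p \right)} = R^{2}$ ($D{\left(R,p \right)} = R R = R^{2}$)
$o{\left(f \right)} = - \frac{f}{2}$
$\sqrt{o{\left(N{\left(x,-19 \right)} \right)} + D{\left(-262,h \right)}} = \sqrt{\left(- \frac{1}{2}\right) 6 + \left(-262\right)^{2}} = \sqrt{-3 + 68644} = \sqrt{68641}$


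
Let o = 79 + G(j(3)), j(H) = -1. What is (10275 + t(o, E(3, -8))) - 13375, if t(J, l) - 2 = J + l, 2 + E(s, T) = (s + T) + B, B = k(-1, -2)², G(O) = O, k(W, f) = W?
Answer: -3026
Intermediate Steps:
B = 1 (B = (-1)² = 1)
o = 78 (o = 79 - 1 = 78)
E(s, T) = -1 + T + s (E(s, T) = -2 + ((s + T) + 1) = -2 + ((T + s) + 1) = -2 + (1 + T + s) = -1 + T + s)
t(J, l) = 2 + J + l (t(J, l) = 2 + (J + l) = 2 + J + l)
(10275 + t(o, E(3, -8))) - 13375 = (10275 + (2 + 78 + (-1 - 8 + 3))) - 13375 = (10275 + (2 + 78 - 6)) - 13375 = (10275 + 74) - 13375 = 10349 - 13375 = -3026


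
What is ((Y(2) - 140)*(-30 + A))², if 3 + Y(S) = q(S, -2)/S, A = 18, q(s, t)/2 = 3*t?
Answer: 3196944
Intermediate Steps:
q(s, t) = 6*t (q(s, t) = 2*(3*t) = 6*t)
Y(S) = -3 - 12/S (Y(S) = -3 + (6*(-2))/S = -3 - 12/S)
((Y(2) - 140)*(-30 + A))² = (((-3 - 12/2) - 140)*(-30 + 18))² = (((-3 - 12*½) - 140)*(-12))² = (((-3 - 6) - 140)*(-12))² = ((-9 - 140)*(-12))² = (-149*(-12))² = 1788² = 3196944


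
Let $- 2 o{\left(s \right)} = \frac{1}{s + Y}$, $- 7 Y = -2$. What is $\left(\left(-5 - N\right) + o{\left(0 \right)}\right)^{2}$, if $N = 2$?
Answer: $\frac{1225}{16} \approx 76.563$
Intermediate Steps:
$Y = \frac{2}{7}$ ($Y = \left(- \frac{1}{7}\right) \left(-2\right) = \frac{2}{7} \approx 0.28571$)
$o{\left(s \right)} = - \frac{1}{2 \left(\frac{2}{7} + s\right)}$ ($o{\left(s \right)} = - \frac{1}{2 \left(s + \frac{2}{7}\right)} = - \frac{1}{2 \left(\frac{2}{7} + s\right)}$)
$\left(\left(-5 - N\right) + o{\left(0 \right)}\right)^{2} = \left(\left(-5 - 2\right) - \frac{7}{4 + 14 \cdot 0}\right)^{2} = \left(\left(-5 - 2\right) - \frac{7}{4 + 0}\right)^{2} = \left(-7 - \frac{7}{4}\right)^{2} = \left(- \frac{35}{4}\right)^{2} = \frac{1225}{16}$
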